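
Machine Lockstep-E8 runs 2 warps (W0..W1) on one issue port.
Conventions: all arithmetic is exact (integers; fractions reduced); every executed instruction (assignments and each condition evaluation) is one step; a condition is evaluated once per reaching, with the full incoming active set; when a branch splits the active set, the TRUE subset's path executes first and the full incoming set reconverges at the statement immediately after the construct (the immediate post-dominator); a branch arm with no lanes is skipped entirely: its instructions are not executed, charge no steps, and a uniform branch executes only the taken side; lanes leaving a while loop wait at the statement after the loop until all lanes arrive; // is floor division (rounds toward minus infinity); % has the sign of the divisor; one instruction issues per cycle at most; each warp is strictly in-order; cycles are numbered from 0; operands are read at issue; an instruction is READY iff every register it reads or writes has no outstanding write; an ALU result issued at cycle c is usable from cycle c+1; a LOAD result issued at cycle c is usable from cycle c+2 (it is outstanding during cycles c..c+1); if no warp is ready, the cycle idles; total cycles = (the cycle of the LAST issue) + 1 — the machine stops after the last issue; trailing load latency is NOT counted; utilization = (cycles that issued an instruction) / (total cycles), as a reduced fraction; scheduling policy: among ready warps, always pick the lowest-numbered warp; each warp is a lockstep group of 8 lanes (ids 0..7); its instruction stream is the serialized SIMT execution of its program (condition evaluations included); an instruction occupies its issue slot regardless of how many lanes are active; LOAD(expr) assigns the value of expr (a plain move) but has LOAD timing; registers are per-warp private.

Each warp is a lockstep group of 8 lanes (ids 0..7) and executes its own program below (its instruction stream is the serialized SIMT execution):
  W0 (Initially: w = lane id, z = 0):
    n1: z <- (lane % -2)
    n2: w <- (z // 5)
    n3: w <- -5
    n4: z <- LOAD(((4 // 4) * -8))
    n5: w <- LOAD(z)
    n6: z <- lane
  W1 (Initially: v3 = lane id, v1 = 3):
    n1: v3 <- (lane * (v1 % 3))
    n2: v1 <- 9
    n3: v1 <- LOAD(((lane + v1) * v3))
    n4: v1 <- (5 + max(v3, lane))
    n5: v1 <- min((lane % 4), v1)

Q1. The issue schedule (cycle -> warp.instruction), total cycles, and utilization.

cycle 0: W0.I0
cycle 1: W0.I1
cycle 2: W0.I2
cycle 3: W0.I3
cycle 4: W1.I0
cycle 5: W0.I4
cycle 6: W0.I5
cycle 7: W1.I1
cycle 8: W1.I2
cycle 9: idle
cycle 10: W1.I3
cycle 11: W1.I4

Answer: 12 cycles, utilization 11/12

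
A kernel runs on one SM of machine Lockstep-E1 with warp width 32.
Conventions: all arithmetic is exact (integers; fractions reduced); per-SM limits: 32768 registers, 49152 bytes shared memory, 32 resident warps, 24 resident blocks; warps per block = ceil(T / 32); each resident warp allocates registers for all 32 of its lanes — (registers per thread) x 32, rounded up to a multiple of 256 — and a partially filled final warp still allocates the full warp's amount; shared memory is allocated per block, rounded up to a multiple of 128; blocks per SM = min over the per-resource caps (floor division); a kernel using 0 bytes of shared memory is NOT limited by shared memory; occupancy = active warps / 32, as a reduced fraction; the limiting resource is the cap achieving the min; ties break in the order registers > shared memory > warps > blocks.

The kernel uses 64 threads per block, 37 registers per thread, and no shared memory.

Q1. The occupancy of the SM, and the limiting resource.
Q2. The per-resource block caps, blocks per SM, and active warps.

Answer: occupancy 3/4, limited by registers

registers: 12 blocks
shared memory: no limit (kernel uses none)
warps: 16 blocks
blocks: 24 blocks

Answer: 12 blocks, 24 active warps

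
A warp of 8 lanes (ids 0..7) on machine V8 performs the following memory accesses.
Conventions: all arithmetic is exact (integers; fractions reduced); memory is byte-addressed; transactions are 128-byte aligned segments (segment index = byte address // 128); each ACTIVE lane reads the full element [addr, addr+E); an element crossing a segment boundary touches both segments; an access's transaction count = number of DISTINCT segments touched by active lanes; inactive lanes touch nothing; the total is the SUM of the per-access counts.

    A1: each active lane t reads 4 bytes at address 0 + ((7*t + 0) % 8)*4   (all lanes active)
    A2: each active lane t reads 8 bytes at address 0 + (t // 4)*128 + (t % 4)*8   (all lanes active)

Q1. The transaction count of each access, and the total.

A1: 1 transaction
A2: 2 transactions

Answer: 1,2; total 3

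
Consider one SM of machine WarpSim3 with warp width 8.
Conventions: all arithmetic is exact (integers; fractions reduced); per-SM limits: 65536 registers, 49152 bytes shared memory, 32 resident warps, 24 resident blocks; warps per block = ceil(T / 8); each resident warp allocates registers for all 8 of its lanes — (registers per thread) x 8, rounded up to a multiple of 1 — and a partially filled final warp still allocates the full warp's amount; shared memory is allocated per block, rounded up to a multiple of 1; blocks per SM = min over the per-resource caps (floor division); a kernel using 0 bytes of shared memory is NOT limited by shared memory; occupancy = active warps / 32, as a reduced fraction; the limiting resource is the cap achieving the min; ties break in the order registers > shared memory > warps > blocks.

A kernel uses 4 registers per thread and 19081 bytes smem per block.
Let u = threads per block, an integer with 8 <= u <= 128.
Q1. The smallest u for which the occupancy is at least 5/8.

Answer: u = 73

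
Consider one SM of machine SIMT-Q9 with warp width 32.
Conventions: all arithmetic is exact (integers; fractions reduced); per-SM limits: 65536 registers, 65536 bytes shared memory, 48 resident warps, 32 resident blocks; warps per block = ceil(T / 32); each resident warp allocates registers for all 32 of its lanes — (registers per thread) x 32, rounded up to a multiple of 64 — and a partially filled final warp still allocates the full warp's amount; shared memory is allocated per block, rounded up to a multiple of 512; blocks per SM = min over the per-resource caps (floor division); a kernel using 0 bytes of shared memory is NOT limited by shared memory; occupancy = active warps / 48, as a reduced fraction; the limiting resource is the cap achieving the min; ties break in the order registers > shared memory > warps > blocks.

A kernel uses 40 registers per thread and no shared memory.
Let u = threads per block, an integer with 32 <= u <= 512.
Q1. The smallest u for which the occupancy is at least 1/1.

Answer: u = 33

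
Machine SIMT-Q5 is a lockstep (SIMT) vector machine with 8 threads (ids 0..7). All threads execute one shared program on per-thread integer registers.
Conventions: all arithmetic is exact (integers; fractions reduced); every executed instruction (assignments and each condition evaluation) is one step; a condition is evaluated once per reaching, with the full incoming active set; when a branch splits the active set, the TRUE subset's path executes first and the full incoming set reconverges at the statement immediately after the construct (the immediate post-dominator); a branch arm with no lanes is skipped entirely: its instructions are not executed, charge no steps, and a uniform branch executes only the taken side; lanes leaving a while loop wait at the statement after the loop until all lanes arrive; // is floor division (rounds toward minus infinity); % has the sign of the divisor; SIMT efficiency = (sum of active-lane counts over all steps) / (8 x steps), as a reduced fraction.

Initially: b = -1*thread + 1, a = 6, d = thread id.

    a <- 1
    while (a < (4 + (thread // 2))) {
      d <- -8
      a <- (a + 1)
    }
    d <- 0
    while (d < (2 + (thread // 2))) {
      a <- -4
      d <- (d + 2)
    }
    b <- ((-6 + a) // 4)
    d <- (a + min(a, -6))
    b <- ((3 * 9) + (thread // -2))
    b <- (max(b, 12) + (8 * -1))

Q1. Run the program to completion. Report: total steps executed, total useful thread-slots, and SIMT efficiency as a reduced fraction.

Answer: 35 steps, 220 useful, 11/14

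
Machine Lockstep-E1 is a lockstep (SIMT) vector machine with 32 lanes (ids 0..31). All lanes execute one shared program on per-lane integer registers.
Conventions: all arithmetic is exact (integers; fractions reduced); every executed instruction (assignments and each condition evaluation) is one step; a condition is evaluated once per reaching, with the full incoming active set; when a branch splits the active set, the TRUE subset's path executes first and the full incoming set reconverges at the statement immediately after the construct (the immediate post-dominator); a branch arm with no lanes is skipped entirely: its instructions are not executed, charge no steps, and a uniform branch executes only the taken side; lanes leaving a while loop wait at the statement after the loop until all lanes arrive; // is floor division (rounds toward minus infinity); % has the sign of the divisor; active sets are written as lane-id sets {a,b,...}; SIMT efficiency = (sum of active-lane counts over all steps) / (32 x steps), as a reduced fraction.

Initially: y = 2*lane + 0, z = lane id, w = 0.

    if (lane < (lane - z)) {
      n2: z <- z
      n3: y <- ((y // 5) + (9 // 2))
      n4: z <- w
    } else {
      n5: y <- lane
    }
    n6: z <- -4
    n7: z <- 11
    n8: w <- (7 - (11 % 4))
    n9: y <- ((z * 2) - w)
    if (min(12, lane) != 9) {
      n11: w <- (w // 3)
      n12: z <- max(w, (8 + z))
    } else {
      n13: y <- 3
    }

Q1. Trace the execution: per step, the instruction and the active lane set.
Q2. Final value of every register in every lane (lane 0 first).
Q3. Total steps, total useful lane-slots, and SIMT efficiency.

step 0: eval (lane < (lane - z))     {0,1,2,3,4,5,6,7,8,9,10,11,12,13,14,15,16,17,18,19,20,21,22,23,24,25,26,27,28,29,30,31}
step 1: y <- lane                    {0,1,2,3,4,5,6,7,8,9,10,11,12,13,14,15,16,17,18,19,20,21,22,23,24,25,26,27,28,29,30,31}
step 2: z <- -4                      {0,1,2,3,4,5,6,7,8,9,10,11,12,13,14,15,16,17,18,19,20,21,22,23,24,25,26,27,28,29,30,31}
step 3: z <- 11                      {0,1,2,3,4,5,6,7,8,9,10,11,12,13,14,15,16,17,18,19,20,21,22,23,24,25,26,27,28,29,30,31}
step 4: w <- (7 - (11 % 4))          {0,1,2,3,4,5,6,7,8,9,10,11,12,13,14,15,16,17,18,19,20,21,22,23,24,25,26,27,28,29,30,31}
step 5: y <- ((z * 2) - w)           {0,1,2,3,4,5,6,7,8,9,10,11,12,13,14,15,16,17,18,19,20,21,22,23,24,25,26,27,28,29,30,31}
step 6: eval (min(12, lane) != 9)    {0,1,2,3,4,5,6,7,8,9,10,11,12,13,14,15,16,17,18,19,20,21,22,23,24,25,26,27,28,29,30,31}
step 7: w <- (w // 3)                {0,1,2,3,4,5,6,7,8,10,11,12,13,14,15,16,17,18,19,20,21,22,23,24,25,26,27,28,29,30,31}
step 8: z <- max(w, (8 + z))         {0,1,2,3,4,5,6,7,8,10,11,12,13,14,15,16,17,18,19,20,21,22,23,24,25,26,27,28,29,30,31}
step 9: y <- 3                       {9}

Answer: 10 steps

y: 18,18,18,18,18,18,18,18,18,3,18,18,18,18,18,18,18,18,18,18,18,18,18,18,18,18,18,18,18,18,18,18
z: 19,19,19,19,19,19,19,19,19,11,19,19,19,19,19,19,19,19,19,19,19,19,19,19,19,19,19,19,19,19,19,19
w: 1,1,1,1,1,1,1,1,1,4,1,1,1,1,1,1,1,1,1,1,1,1,1,1,1,1,1,1,1,1,1,1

steps = 10; useful = 287; efficiency = 287/320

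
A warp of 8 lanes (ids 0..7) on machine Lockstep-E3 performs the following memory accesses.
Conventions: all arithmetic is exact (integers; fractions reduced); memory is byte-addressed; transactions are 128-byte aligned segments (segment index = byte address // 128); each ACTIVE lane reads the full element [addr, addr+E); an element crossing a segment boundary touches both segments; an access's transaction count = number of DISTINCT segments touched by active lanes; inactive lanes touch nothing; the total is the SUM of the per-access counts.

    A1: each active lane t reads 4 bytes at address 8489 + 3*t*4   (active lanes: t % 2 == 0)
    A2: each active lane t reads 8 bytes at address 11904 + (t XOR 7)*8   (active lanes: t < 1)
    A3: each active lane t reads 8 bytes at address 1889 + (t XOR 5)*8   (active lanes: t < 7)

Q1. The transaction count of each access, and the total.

A1: 1 transaction
A2: 1 transaction
A3: 2 transactions

Answer: 1,1,2; total 4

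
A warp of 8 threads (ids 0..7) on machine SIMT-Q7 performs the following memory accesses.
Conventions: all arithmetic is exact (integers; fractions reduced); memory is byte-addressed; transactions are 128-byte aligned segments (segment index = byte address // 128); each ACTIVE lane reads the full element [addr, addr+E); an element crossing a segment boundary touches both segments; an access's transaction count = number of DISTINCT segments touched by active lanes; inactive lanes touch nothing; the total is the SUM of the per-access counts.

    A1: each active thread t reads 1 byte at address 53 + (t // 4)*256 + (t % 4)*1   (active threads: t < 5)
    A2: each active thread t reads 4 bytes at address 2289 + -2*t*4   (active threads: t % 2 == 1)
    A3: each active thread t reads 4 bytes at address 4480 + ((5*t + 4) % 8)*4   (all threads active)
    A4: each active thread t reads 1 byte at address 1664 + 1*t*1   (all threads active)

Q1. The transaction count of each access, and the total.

A1: 2 transactions
A2: 1 transaction
A3: 1 transaction
A4: 1 transaction

Answer: 2,1,1,1; total 5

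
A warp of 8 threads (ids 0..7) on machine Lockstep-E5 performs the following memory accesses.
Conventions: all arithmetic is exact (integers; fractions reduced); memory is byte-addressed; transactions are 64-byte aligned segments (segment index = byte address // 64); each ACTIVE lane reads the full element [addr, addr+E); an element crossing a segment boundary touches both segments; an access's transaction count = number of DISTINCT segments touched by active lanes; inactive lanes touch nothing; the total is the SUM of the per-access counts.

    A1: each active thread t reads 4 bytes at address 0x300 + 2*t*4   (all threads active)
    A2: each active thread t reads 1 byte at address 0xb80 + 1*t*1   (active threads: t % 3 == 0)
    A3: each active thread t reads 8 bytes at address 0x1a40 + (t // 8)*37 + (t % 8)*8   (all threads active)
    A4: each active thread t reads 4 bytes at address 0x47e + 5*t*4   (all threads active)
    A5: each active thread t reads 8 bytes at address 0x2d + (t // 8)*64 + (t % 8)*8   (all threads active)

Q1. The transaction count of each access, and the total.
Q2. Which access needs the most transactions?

A1: 1 transaction
A2: 1 transaction
A3: 1 transaction
A4: 4 transactions
A5: 2 transactions

Answer: 1,1,1,4,2; total 9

Answer: A4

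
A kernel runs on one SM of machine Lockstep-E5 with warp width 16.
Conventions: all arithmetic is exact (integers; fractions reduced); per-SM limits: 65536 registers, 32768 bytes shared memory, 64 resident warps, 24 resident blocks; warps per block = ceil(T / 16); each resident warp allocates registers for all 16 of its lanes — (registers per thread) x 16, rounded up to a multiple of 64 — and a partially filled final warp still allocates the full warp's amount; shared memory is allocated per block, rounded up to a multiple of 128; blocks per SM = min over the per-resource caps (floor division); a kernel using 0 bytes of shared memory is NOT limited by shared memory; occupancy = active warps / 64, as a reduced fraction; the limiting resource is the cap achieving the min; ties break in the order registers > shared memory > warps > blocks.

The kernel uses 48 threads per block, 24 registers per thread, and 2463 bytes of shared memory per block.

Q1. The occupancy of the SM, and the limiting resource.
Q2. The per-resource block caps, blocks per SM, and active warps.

Answer: occupancy 9/16, limited by shared memory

registers: 56 blocks
shared memory: 12 blocks
warps: 21 blocks
blocks: 24 blocks

Answer: 12 blocks, 36 active warps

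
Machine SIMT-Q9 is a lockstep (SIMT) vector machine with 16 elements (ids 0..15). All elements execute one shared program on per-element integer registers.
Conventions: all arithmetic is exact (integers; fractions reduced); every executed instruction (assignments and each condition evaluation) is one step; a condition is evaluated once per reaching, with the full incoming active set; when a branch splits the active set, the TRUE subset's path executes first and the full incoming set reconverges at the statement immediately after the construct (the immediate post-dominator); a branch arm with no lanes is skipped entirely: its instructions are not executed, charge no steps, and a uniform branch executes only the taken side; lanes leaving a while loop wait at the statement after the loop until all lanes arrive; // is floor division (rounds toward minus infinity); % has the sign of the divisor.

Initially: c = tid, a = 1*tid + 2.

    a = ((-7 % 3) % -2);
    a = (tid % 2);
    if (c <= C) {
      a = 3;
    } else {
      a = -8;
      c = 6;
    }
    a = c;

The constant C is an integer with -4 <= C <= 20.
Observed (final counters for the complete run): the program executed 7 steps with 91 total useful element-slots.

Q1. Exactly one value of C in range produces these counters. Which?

Answer: C = 4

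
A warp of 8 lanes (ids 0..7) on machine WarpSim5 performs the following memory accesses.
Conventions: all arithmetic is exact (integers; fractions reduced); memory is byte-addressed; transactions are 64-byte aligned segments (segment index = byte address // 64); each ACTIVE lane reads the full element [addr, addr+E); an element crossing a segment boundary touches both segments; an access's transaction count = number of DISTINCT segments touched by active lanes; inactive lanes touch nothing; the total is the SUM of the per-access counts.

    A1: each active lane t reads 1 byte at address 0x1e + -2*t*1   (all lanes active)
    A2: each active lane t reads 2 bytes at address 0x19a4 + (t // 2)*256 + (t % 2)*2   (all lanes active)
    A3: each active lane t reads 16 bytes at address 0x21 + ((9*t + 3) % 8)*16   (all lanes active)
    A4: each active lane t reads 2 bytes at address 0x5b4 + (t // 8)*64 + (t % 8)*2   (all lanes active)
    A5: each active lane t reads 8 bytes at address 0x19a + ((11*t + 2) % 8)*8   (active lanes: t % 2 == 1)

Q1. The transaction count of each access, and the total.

A1: 1 transaction
A2: 4 transactions
A3: 3 transactions
A4: 2 transactions
A5: 2 transactions

Answer: 1,4,3,2,2; total 12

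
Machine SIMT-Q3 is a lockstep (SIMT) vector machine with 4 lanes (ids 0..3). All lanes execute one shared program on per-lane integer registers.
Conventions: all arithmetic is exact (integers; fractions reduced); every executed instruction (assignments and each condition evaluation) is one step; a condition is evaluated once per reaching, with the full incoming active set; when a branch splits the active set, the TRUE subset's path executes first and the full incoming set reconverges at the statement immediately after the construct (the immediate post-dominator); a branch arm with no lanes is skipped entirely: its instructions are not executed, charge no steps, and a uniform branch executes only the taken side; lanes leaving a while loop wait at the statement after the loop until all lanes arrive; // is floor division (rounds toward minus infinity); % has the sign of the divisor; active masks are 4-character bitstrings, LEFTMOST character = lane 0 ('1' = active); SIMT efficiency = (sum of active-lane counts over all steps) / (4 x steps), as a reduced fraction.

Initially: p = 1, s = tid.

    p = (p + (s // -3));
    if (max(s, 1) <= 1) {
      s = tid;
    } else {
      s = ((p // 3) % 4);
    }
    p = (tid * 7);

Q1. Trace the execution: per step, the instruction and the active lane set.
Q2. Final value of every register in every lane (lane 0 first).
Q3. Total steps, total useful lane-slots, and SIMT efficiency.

step 0: p <- (p + (s // -3))         1111
step 1: eval (max(s, 1) <= 1)        1111
step 2: s <- tid                     1100
step 3: s <- ((p // 3) % 4)          0011
step 4: p <- (tid * 7)               1111

Answer: 5 steps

p: 0,7,14,21
s: 0,1,0,0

steps = 5; useful = 16; efficiency = 16/20 = 4/5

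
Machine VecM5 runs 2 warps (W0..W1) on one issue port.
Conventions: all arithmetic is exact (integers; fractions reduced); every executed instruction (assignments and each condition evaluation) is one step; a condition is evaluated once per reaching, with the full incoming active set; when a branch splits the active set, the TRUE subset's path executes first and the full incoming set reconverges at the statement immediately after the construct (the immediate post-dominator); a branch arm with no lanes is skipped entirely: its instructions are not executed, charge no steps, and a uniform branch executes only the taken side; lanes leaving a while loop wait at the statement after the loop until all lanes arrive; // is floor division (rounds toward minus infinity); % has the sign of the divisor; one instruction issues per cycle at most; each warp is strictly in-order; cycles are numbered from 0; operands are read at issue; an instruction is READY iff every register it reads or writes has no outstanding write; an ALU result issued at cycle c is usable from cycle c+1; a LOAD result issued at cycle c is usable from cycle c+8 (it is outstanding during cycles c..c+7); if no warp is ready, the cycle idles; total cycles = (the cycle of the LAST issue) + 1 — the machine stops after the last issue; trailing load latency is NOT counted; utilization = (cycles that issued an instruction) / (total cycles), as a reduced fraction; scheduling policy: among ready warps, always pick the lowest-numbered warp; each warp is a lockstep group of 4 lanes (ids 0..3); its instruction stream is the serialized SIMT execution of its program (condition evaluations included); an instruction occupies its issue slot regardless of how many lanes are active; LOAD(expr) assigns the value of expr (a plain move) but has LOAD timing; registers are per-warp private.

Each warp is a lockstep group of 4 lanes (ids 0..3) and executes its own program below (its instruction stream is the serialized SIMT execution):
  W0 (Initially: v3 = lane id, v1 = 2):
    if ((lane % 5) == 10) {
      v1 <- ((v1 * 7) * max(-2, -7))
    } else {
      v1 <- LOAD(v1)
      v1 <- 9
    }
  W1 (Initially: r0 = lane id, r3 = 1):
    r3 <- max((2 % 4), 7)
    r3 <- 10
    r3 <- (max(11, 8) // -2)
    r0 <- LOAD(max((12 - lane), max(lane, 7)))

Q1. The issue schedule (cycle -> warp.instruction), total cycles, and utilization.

cycle 0: W0.I0
cycle 1: W0.I1
cycle 2: W1.I0
cycle 3: W1.I1
cycle 4: W1.I2
cycle 5: W1.I3
cycle 6: idle
cycle 7: idle
cycle 8: idle
cycle 9: W0.I2

Answer: 10 cycles, utilization 7/10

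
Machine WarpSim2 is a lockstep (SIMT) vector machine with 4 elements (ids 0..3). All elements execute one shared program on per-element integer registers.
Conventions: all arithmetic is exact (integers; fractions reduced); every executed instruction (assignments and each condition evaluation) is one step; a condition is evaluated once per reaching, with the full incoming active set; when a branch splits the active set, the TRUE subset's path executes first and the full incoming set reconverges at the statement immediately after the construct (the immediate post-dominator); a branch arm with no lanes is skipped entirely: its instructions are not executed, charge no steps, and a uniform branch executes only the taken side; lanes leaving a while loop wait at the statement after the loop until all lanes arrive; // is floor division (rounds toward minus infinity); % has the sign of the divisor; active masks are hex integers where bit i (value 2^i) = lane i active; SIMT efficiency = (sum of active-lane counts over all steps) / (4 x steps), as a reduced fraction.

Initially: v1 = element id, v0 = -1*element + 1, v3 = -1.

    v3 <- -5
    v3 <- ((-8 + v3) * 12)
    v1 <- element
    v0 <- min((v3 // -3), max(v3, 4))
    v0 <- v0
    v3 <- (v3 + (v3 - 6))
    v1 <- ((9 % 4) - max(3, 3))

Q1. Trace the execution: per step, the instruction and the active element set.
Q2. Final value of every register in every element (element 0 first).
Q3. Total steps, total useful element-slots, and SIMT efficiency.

step 0: v3 <- -5                     0xf
step 1: v3 <- ((-8 + v3) * 12)       0xf
step 2: v1 <- element                0xf
step 3: v0 <- min((v3 // -3), max(v3, 4)) 0xf
step 4: v0 <- v0                     0xf
step 5: v3 <- (v3 + (v3 - 6))        0xf
step 6: v1 <- ((9 % 4) - max(3, 3))  0xf

Answer: 7 steps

v1: -2,-2,-2,-2
v0: 4,4,4,4
v3: -318,-318,-318,-318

steps = 7; useful = 28; efficiency = 28/28 = 1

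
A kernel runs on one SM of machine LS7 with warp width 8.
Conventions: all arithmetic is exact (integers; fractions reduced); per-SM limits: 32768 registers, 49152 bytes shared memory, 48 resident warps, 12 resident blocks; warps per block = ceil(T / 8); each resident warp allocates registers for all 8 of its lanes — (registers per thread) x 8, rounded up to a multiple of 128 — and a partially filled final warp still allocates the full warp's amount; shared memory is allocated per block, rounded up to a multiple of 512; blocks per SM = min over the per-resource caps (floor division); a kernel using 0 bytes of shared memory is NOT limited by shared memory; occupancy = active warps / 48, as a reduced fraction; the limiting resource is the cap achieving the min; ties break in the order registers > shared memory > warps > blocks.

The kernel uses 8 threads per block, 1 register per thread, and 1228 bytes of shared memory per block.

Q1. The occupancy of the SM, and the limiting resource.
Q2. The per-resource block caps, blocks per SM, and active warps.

Answer: occupancy 1/4, limited by blocks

registers: 256 blocks
shared memory: 32 blocks
warps: 48 blocks
blocks: 12 blocks

Answer: 12 blocks, 12 active warps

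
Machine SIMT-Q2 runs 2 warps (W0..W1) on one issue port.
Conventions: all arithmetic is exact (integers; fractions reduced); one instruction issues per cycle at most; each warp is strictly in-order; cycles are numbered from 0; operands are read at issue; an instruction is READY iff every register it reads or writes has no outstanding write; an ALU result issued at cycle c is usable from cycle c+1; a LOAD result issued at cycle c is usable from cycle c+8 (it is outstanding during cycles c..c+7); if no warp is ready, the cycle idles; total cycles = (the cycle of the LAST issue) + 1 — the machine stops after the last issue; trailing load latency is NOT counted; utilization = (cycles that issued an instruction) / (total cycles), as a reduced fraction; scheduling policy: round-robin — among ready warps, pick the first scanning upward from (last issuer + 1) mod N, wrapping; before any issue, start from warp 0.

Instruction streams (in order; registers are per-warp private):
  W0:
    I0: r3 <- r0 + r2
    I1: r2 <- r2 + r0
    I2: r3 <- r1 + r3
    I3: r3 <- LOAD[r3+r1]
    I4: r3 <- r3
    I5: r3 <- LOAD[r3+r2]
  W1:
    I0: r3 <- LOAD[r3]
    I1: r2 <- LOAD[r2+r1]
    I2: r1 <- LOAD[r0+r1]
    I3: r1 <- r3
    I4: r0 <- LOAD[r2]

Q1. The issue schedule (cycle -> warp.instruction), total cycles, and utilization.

cycle 0: W0.I0
cycle 1: W1.I0
cycle 2: W0.I1
cycle 3: W1.I1
cycle 4: W0.I2
cycle 5: W1.I2
cycle 6: W0.I3
cycle 7: idle
cycle 8: idle
cycle 9: idle
cycle 10: idle
cycle 11: idle
cycle 12: idle
cycle 13: W1.I3
cycle 14: W0.I4
cycle 15: W1.I4
cycle 16: W0.I5

Answer: 17 cycles, utilization 11/17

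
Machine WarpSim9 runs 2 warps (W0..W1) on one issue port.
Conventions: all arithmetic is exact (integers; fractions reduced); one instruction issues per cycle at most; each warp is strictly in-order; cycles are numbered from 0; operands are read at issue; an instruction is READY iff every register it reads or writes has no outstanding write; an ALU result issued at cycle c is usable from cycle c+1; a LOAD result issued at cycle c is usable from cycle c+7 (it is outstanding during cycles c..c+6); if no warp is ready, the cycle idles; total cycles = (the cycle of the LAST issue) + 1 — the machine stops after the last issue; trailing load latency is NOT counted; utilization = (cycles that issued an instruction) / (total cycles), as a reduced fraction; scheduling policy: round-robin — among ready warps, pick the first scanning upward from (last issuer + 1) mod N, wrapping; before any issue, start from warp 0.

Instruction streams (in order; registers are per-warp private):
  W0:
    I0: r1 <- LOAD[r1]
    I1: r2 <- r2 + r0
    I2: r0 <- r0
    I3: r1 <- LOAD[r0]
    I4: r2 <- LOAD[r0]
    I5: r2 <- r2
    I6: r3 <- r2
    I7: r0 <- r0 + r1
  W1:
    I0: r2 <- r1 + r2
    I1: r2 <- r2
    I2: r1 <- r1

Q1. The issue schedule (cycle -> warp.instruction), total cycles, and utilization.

cycle 0: W0.I0
cycle 1: W1.I0
cycle 2: W0.I1
cycle 3: W1.I1
cycle 4: W0.I2
cycle 5: W1.I2
cycle 6: idle
cycle 7: W0.I3
cycle 8: W0.I4
cycle 9: idle
cycle 10: idle
cycle 11: idle
cycle 12: idle
cycle 13: idle
cycle 14: idle
cycle 15: W0.I5
cycle 16: W0.I6
cycle 17: W0.I7

Answer: 18 cycles, utilization 11/18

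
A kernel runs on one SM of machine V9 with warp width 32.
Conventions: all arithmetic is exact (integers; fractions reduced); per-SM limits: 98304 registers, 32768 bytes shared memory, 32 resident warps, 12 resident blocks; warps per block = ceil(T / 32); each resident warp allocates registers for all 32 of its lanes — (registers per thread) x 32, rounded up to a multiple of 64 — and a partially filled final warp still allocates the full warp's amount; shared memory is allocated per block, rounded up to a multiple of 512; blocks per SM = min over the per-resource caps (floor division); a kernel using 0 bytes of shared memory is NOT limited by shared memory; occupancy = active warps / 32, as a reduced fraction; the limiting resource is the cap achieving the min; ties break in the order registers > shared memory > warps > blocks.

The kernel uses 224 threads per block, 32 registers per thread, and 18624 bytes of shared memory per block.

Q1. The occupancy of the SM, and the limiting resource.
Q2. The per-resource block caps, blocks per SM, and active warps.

Answer: occupancy 7/32, limited by shared memory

registers: 13 blocks
shared memory: 1 block
warps: 4 blocks
blocks: 12 blocks

Answer: 1 block, 7 active warps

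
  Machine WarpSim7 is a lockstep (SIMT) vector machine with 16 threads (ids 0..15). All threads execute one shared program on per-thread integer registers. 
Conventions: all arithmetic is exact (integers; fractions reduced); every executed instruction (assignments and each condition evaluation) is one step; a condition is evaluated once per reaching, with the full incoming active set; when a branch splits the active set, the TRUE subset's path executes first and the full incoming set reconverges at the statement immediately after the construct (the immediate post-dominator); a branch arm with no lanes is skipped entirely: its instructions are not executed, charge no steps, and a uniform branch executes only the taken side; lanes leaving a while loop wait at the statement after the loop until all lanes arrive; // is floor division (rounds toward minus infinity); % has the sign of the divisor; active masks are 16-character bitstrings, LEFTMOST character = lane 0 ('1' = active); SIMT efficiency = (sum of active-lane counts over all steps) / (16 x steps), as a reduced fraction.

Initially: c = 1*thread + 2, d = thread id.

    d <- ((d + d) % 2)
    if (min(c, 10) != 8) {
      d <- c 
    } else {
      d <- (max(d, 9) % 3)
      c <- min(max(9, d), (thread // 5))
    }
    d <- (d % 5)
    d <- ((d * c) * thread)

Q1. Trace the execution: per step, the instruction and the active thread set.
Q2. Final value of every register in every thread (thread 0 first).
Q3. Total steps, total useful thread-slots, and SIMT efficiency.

step 0: d <- ((d + d) % 2)           1111111111111111
step 1: eval (min(c, 10) != 8)       1111111111111111
step 2: d <- c                       1111110111111111
step 3: d <- (max(d, 9) % 3)         0000001000000000
step 4: c <- min(max(9, d), (thread // 5)) 0000001000000000
step 5: d <- (d % 5)                 1111111111111111
step 6: d <- ((d * c) * thread)      1111111111111111

Answer: 7 steps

c: 2,3,4,5,6,7,1,9,10,11,12,13,14,15,16,17
d: 0,9,32,0,24,70,0,252,0,99,240,429,672,0,224,510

steps = 7; useful = 81; efficiency = 81/112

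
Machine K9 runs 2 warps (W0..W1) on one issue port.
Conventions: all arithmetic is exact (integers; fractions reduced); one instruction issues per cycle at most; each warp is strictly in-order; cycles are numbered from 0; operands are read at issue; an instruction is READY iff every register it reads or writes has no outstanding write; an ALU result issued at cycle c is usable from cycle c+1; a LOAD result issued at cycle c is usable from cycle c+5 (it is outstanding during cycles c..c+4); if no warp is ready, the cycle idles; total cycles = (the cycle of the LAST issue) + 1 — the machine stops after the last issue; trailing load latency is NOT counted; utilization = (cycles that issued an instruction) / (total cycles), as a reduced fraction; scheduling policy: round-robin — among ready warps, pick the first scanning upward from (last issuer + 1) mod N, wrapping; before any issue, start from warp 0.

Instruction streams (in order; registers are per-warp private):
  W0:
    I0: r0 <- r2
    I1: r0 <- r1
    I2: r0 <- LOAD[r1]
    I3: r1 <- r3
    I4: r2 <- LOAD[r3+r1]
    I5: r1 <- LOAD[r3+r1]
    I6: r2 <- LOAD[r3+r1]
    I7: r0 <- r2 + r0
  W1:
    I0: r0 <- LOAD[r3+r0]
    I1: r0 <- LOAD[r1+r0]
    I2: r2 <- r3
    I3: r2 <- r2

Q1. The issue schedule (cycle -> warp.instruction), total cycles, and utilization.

cycle 0: W0.I0
cycle 1: W1.I0
cycle 2: W0.I1
cycle 3: W0.I2
cycle 4: W0.I3
cycle 5: W0.I4
cycle 6: W1.I1
cycle 7: W0.I5
cycle 8: W1.I2
cycle 9: W1.I3
cycle 10: idle
cycle 11: idle
cycle 12: W0.I6
cycle 13: idle
cycle 14: idle
cycle 15: idle
cycle 16: idle
cycle 17: W0.I7

Answer: 18 cycles, utilization 2/3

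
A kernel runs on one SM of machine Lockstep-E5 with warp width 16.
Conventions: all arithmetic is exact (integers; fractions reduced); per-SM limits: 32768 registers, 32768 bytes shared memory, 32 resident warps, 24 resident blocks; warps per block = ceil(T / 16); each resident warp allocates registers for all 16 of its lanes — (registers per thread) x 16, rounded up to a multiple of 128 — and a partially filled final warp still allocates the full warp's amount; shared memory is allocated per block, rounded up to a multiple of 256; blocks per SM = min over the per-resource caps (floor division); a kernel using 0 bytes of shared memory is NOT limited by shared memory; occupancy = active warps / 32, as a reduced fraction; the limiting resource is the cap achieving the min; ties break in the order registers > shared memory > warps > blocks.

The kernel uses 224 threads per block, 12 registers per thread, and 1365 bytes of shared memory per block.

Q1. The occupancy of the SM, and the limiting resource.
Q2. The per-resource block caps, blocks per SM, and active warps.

Answer: occupancy 7/8, limited by warps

registers: 9 blocks
shared memory: 21 blocks
warps: 2 blocks
blocks: 24 blocks

Answer: 2 blocks, 28 active warps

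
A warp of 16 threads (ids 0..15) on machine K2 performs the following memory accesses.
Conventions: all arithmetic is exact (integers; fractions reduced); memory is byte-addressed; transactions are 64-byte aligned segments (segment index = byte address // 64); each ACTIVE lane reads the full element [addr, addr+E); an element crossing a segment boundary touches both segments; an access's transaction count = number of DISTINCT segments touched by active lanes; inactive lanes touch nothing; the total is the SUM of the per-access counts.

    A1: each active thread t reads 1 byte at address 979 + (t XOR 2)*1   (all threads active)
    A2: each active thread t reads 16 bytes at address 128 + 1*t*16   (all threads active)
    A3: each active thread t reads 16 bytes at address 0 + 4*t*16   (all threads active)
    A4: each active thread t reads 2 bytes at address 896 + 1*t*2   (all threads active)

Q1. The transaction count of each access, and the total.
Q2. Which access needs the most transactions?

A1: 1 transaction
A2: 4 transactions
A3: 16 transactions
A4: 1 transaction

Answer: 1,4,16,1; total 22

Answer: A3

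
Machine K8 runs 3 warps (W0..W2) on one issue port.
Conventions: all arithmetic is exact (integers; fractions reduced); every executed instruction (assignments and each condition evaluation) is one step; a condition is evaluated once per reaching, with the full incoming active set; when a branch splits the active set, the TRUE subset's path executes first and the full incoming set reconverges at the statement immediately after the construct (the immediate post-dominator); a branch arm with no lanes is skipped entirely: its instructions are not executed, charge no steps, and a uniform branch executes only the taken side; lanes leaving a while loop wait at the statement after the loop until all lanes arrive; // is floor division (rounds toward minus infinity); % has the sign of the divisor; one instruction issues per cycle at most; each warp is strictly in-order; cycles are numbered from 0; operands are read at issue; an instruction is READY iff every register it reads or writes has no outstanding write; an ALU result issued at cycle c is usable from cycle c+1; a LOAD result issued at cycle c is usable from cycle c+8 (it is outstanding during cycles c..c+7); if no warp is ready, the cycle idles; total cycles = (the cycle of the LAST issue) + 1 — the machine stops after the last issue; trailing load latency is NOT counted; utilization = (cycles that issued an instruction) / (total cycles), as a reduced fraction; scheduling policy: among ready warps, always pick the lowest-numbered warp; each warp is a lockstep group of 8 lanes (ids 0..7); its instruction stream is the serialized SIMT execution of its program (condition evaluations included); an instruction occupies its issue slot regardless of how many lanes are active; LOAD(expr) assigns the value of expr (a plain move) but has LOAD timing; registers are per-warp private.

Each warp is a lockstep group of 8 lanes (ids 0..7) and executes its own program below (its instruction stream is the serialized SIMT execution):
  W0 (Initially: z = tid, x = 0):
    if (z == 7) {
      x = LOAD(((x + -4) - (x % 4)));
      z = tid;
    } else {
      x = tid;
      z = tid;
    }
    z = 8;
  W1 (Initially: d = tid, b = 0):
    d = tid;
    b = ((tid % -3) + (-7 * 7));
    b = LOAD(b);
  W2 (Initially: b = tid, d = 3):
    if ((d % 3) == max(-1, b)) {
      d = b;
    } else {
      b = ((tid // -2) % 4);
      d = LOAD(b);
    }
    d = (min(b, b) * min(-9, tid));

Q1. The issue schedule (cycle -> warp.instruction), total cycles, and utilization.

cycle 0: W0.I0
cycle 1: W0.I1
cycle 2: W0.I2
cycle 3: W1.I0
cycle 4: W1.I1
cycle 5: W1.I2
cycle 6: W2.I0
cycle 7: W2.I1
cycle 8: W2.I2
cycle 9: W0.I3
cycle 10: W0.I4
cycle 11: W0.I5
cycle 12: W2.I3
cycle 13: idle
cycle 14: idle
cycle 15: idle
cycle 16: idle
cycle 17: idle
cycle 18: idle
cycle 19: idle
cycle 20: W2.I4

Answer: 21 cycles, utilization 2/3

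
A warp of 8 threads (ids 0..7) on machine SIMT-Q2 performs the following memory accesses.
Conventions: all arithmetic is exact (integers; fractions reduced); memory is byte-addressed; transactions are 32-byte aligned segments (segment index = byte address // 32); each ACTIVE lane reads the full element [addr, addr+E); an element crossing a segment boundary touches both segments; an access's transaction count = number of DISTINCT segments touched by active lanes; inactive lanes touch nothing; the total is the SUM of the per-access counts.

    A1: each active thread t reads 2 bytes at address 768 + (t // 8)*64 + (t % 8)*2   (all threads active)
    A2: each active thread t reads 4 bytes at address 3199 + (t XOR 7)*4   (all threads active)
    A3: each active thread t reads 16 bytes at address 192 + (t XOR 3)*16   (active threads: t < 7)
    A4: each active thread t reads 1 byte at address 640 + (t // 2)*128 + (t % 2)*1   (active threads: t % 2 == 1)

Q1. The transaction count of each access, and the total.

A1: 1 transaction
A2: 2 transactions
A3: 4 transactions
A4: 4 transactions

Answer: 1,2,4,4; total 11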